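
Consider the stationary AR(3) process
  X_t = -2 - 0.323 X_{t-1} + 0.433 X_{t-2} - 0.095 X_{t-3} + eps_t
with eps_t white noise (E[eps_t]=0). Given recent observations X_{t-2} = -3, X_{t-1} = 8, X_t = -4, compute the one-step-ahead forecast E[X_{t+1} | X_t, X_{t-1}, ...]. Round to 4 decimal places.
E[X_{t+1} \mid \mathcal F_t] = 3.0410

For an AR(p) model X_t = c + sum_i phi_i X_{t-i} + eps_t, the
one-step-ahead conditional mean is
  E[X_{t+1} | X_t, ...] = c + sum_i phi_i X_{t+1-i}.
Substitute known values:
  E[X_{t+1} | ...] = -2 + (-0.323) * (-4) + (0.433) * (8) + (-0.095) * (-3)
                   = 3.0410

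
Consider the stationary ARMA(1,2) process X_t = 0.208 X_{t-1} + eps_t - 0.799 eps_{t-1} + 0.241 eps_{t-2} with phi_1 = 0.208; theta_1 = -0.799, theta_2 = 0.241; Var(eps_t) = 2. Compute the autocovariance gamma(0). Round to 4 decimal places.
\gamma(0) = 2.7277

Multiply the model equation by X_{t-k} and take expectations. With theta_0 = psi_0 = 1 and psi_j the MA(infinity) weights, this gives
  gamma(k) - sum_i phi_i gamma(k-i) = c_k,
  c_k = sigma^2 * sum_{j=k..q} theta_j psi_{j-k}   (c_k = 0 for k > q),
using gamma(-m) = gamma(m).
psi-weights needed (psi_j = theta_j + sum_i phi_i psi_{j-i}):
  psi_1 = theta_1 + phi_1 = -0.799 + (0.208) = -0.591
  psi_2 = theta_2 + phi_1 psi_1 = 0.241 + (0.208)(-0.591) = 0.118072
Right-hand sides:
  c_0 = sigma^2 (1 + theta_1 psi_1 + theta_2 psi_2) = 2 * (1 + (-0.799)(-0.591) + (0.241)(0.118072)) = 2 * 1.500664 = 3.001329
  c_1 = sigma^2 (theta_1 + theta_2 psi_1) = 2 * (-0.799 + (0.241)(-0.591)) = -1.882862
  c_2 = sigma^2 theta_2 = 2 * (0.241) = 0.482
Equations for k = 0 and k = 1 (AR order 1):
  gamma(0) = phi_1 gamma(1) + c_0
  gamma(1) = phi_1 gamma(0) + c_1
Substituting the second into the first: gamma(0) (1 - phi_1^2) = c_0 + phi_1 c_1, so
  gamma(0) = (c_0 + phi_1 c_1) / (1 - phi_1^2) = (3.001329 + (0.208)(-1.882862)) / (1 - (0.208)^2) = 2.609693 / 0.956736 = 2.727705.
Therefore gamma(0) = 2.7277 (to 4 decimal places).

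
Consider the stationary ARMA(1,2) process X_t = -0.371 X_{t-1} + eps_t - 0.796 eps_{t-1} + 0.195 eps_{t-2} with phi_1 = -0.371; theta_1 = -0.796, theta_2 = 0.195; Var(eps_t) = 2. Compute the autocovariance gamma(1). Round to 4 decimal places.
\gamma(1) = -4.1389

Multiply the model equation by X_{t-k} and take expectations. With theta_0 = psi_0 = 1 and psi_j the MA(infinity) weights, this gives
  gamma(k) - sum_i phi_i gamma(k-i) = c_k,
  c_k = sigma^2 * sum_{j=k..q} theta_j psi_{j-k}   (c_k = 0 for k > q),
using gamma(-m) = gamma(m).
psi-weights needed (psi_j = theta_j + sum_i phi_i psi_{j-i}):
  psi_1 = theta_1 + phi_1 = -0.796 + (-0.371) = -1.167
  psi_2 = theta_2 + phi_1 psi_1 = 0.195 + (-0.371)(-1.167) = 0.627957
Right-hand sides:
  c_0 = sigma^2 (1 + theta_1 psi_1 + theta_2 psi_2) = 2 * (1 + (-0.796)(-1.167) + (0.195)(0.627957)) = 2 * 2.051384 = 4.102767
  c_1 = sigma^2 (theta_1 + theta_2 psi_1) = 2 * (-0.796 + (0.195)(-1.167)) = -2.04713
  c_2 = sigma^2 theta_2 = 2 * (0.195) = 0.39
Equations for k = 0 and k = 1 (AR order 1):
  gamma(0) = phi_1 gamma(1) + c_0
  gamma(1) = phi_1 gamma(0) + c_1
Substituting the second into the first: gamma(0) (1 - phi_1^2) = c_0 + phi_1 c_1, so
  gamma(0) = (c_0 + phi_1 c_1) / (1 - phi_1^2) = (4.102767 + (-0.371)(-2.04713)) / (1 - (-0.371)^2) = 4.862252 / 0.862359 = 5.638316.
  gamma(1) = phi_1 gamma(0) + c_1 = (-0.371)(5.638316) + (-2.04713) = -4.138945.
Therefore gamma(1) = -4.1389 (to 4 decimal places).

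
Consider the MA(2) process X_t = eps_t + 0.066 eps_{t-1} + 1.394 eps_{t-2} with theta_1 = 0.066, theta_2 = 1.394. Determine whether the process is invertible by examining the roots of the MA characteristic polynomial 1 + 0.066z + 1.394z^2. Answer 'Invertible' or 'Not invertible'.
\text{Not invertible}

The MA(q) characteristic polynomial is P(z) = 1 + 0.066z + 1.394z^2.
Invertibility requires all roots to lie outside the unit circle, i.e. |z| > 1 for every root.
Set 1 + (0.066) z + (1.394) z^2 = 0, i.e. a z^2 + b z + c = 0 with a = 1.394, b = 0.066, c = 1.
Discriminant D = b^2 - 4ac = (0.066)^2 - 4*(1.394)*1 = 0.004356 - (5.576) = -5.571644.
D < 0, so the roots are the complex-conjugate pair z = (-b +/- i sqrt(-D)) / (2a) = -0.0237 +/- 0.8466i.
For a conjugate pair |z|^2 = z * conj(z) = (product of roots) = c/a = 1/(1.394) = 0.71736, so |z| = sqrt(0.71736) = 0.847 for both roots.
Moduli of all roots: 0.8470, 0.8470.
All moduli strictly greater than 1? No.
Verdict: Not invertible.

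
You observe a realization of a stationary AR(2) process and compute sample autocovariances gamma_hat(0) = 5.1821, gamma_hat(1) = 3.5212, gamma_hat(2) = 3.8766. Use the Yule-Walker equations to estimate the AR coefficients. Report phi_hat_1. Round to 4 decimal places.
\hat\phi_{1} = 0.3180

The Yule-Walker equations for an AR(p) process read, in matrix form,
  Gamma_p phi = r_p,   with   (Gamma_p)_{ij} = gamma(|i - j|),
                       (r_p)_i = gamma(i),   i,j = 1..p.
Substitute the sample gammas (Toeplitz matrix and right-hand side of size 2):
  Gamma_p = [[5.1821, 3.5212], [3.5212, 5.1821]]
  r_p     = [3.5212, 3.8766]
Written out:
  5.1821 phi_1 + 3.5212 phi_2 = 3.5212
  3.5212 phi_1 + 5.1821 phi_2 = 3.8766
Solve by Cramer's rule:
  det = gamma(0)^2 - gamma(1)^2 = (5.1821)^2 - (3.5212)^2 = 26.85416041 - 12.39884944 = 14.45531097
  phi_hat_1 = [gamma(1) gamma(0) - gamma(1) gamma(2)] / det = [(3.5212)(5.1821) - (3.5212)(3.8766)] / 14.45531097 = 4.5969266 / 14.45531097 = 0.318
  phi_hat_2 = [gamma(0) gamma(2) - gamma(1)^2] / det = [(5.1821)(3.8766) - (3.5212)^2] / 14.45531097 = 7.69007942 / 14.45531097 = 0.532
So phi_hat = [0.3180, 0.5320].
Therefore phi_hat_1 = 0.3180.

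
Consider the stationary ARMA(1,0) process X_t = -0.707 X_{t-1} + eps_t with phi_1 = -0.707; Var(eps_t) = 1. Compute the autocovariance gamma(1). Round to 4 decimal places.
\gamma(1) = -1.4136

Multiply the model equation by X_{t-k} and take expectations. With theta_0 = psi_0 = 1 and psi_j the MA(infinity) weights, this gives
  gamma(k) - sum_i phi_i gamma(k-i) = c_k,
  c_k = sigma^2 * sum_{j=k..q} theta_j psi_{j-k}   (c_k = 0 for k > q),
using gamma(-m) = gamma(m).
Pure AR (q = 0): c_0 = sigma^2 = 1, c_k = 0 for k >= 1.
Equations for k = 0 and k = 1 (AR order 1):
  gamma(0) = phi_1 gamma(1) + c_0
  gamma(1) = phi_1 gamma(0) + c_1
Substituting the second into the first: gamma(0) (1 - phi_1^2) = c_0 + phi_1 c_1, so
  gamma(0) = c_0 / (1 - phi_1^2) = 1 / (1 - (-0.707)^2) = 1 / 0.500151 = 1.999396.
  gamma(1) = phi_1 gamma(0) = (-0.707)(1.999396) = -1.413573.
Therefore gamma(1) = -1.4136 (to 4 decimal places).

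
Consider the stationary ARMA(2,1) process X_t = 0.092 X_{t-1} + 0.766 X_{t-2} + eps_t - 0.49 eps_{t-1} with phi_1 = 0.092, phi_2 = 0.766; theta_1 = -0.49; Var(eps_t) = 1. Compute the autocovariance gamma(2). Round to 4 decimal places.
\gamma(2) = 1.7700

Multiply the model equation by X_{t-k} and take expectations. With theta_0 = psi_0 = 1 and psi_j the MA(infinity) weights, this gives
  gamma(k) - sum_i phi_i gamma(k-i) = c_k,
  c_k = sigma^2 * sum_{j=k..q} theta_j psi_{j-k}   (c_k = 0 for k > q),
using gamma(-m) = gamma(m).
psi-weights needed (psi_j = theta_j + sum_i phi_i psi_{j-i}):
  psi_1 = theta_1 + phi_1 = -0.49 + (0.092) = -0.398
Right-hand sides:
  c_0 = sigma^2 (1 + theta_1 psi_1) = 1 * (1 + (-0.49)(-0.398)) = 1 * 1.19502 = 1.19502
  c_1 = sigma^2 theta_1 = 1 * (-0.49) = -0.49
  c_2 = 0
Equations for k = 0, 1, 2 (AR order 2, c_2 = 0):
  (E0) gamma(0) = phi_1 gamma(1) + phi_2 gamma(2) + c_0
  (E1) gamma(1) = phi_1 gamma(0) + phi_2 gamma(1) + c_1
  (E2) gamma(2) = phi_1 gamma(1) + phi_2 gamma(0)
From (E1): gamma(1) = A gamma(0) + B with
  A = phi_1 / (1 - phi_2) = 0.092 / 0.234 = 0.393162,   B = c_1 / (1 - phi_2) = -0.49 / 0.234 = -2.094017.
Insert (E2) into (E0): gamma(0) (1 - phi_2^2) = phi_1 (1 + phi_2) gamma(1) + c_0.
  phi_1 (1 + phi_2) = (0.092)(1.766) = 0.162472,   1 - phi_2^2 = 0.413244.
Replace gamma(1) by A gamma(0) + B and collect gamma(0):
  gamma(0) [0.413244 - (0.162472)(0.393162)] = (0.162472)(-2.094017) + 1.19502
  gamma(0) * 0.349366 = 0.854801
  gamma(0) = 0.854801 / 0.349366 = 2.446719.
  gamma(1) = A gamma(0) + B = (0.393162)(2.446719) + (-2.094017) = -1.132059.
  gamma(2) = phi_1 gamma(1) + phi_2 gamma(0) = (0.092)(-1.132059) + (0.766)(2.446719) = 1.770038.
Therefore gamma(2) = 1.7700 (to 4 decimal places).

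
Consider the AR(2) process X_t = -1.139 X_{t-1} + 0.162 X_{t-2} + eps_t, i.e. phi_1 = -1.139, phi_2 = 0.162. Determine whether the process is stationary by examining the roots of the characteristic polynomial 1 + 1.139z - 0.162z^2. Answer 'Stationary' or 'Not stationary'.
\text{Not stationary}

The AR(p) characteristic polynomial is P(z) = 1 + 1.139z - 0.162z^2.
Stationarity requires all roots to lie outside the unit circle, i.e. |z| > 1 for every root.
Set 1 + (1.139) z + (-0.162) z^2 = 0, i.e. a z^2 + b z + c = 0 with a = -0.162, b = 1.139, c = 1.
Discriminant D = b^2 - 4ac = (1.139)^2 - 4*(-0.162)*1 = 1.297321 - (-0.648) = 1.945321.
D >= 0, so the roots are real: z = (-b +/- sqrt(D)) / (2a) = (-1.139 +/- 1.394748) / (-0.324).
  z_1 = (-1.139 + 1.394748) / (-0.324) = -0.7893,   |z_1| = 0.7893.
  z_2 = (-1.139 - 1.394748) / (-0.324) = 7.8202,   |z_2| = 7.8202.
Moduli of all roots: 0.7893, 7.8202.
All moduli strictly greater than 1? No.
Verdict: Not stationary.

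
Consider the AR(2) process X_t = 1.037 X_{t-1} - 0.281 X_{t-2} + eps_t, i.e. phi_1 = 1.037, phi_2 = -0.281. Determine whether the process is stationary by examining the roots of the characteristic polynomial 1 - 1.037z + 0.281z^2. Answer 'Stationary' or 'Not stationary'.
\text{Stationary}

The AR(p) characteristic polynomial is P(z) = 1 - 1.037z + 0.281z^2.
Stationarity requires all roots to lie outside the unit circle, i.e. |z| > 1 for every root.
Set 1 + (-1.037) z + (0.281) z^2 = 0, i.e. a z^2 + b z + c = 0 with a = 0.281, b = -1.037, c = 1.
Discriminant D = b^2 - 4ac = (-1.037)^2 - 4*(0.281)*1 = 1.075369 - (1.124) = -0.048631.
D < 0, so the roots are the complex-conjugate pair z = (-b +/- i sqrt(-D)) / (2a) = 1.8452 +/- 0.3924i.
For a conjugate pair |z|^2 = z * conj(z) = (product of roots) = c/a = 1/(0.281) = 3.558719, so |z| = sqrt(3.558719) = 1.8865 for both roots.
Moduli of all roots: 1.8865, 1.8865.
All moduli strictly greater than 1? Yes.
Verdict: Stationary.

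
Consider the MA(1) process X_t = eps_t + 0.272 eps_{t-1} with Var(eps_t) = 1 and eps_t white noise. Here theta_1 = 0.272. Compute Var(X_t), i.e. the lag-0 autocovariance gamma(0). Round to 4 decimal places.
\gamma(0) = 1.0740

For an MA(q) process X_t = eps_t + sum_i theta_i eps_{t-i} with
Var(eps_t) = sigma^2, the variance is
  gamma(0) = sigma^2 * (1 + sum_i theta_i^2).
  sum_i theta_i^2 = (0.272)^2 = 0.073984.
  gamma(0) = 1 * (1 + 0.073984) = 1 * 1.073984 = 1.073984, which rounds to 1.0740.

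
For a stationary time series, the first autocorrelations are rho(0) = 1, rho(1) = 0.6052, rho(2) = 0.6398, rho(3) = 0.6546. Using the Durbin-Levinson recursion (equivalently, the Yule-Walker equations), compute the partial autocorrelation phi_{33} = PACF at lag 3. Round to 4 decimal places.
\phi_{33} = 0.3361

The PACF at lag k is phi_{kk}, the last component of the solution
to the Yule-Walker system G_k phi = r_k where
  (G_k)_{ij} = rho(|i - j|), (r_k)_i = rho(i), i,j = 1..k.
Equivalently, Durbin-Levinson gives phi_{kk} iteratively:
  phi_{11} = rho(1)
  phi_{kk} = [rho(k) - sum_{j=1..k-1} phi_{k-1,j} rho(k-j)]
            / [1 - sum_{j=1..k-1} phi_{k-1,j} rho(j)],
  phi_{k,j} = phi_{k-1,j} - phi_{kk} phi_{k-1,k-j},  j = 1..k-1.
Step k = 1:
  phi_11 = rho(1) = 0.6052.
Step k = 2:
  phi_22 = [rho(2) - phi_11 rho(1)] / [1 - phi_11 rho(1)] = [0.6398 - (0.6052)(0.6052)] / [1 - (0.6052)(0.6052)]
         = 0.27353296 / 0.63373296 = 0.431622.
  Update: phi_21 = phi_11 - phi_22 phi_11 = 0.6052 - (0.431622)(0.6052) = 0.343982.
Step k = 3:
  phi_33 = [rho(3) - phi_21 rho(2) - phi_22 rho(1)] / [1 - phi_21 rho(1) - phi_22 rho(2)]
    numerator   = 0.6546 - (0.343982)(0.6398) - (0.431622)(0.6052) = 0.17330249
    denominator = 1 - (0.343982)(0.6052) - (0.431622)(0.6398) = 0.51567017
  phi_33 = 0.17330249 / 0.51567017 = 0.3361.
Therefore phi_{33} = 0.3361.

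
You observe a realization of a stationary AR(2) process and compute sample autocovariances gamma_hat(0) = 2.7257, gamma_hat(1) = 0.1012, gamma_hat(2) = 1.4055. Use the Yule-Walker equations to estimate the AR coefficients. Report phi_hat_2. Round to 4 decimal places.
\hat\phi_{2} = 0.5150

The Yule-Walker equations for an AR(p) process read, in matrix form,
  Gamma_p phi = r_p,   with   (Gamma_p)_{ij} = gamma(|i - j|),
                       (r_p)_i = gamma(i),   i,j = 1..p.
Substitute the sample gammas (Toeplitz matrix and right-hand side of size 2):
  Gamma_p = [[2.7257, 0.1012], [0.1012, 2.7257]]
  r_p     = [0.1012, 1.4055]
Written out:
  2.7257 phi_1 + 0.1012 phi_2 = 0.1012
  0.1012 phi_1 + 2.7257 phi_2 = 1.4055
Solve by Cramer's rule:
  det = gamma(0)^2 - gamma(1)^2 = (2.7257)^2 - (0.1012)^2 = 7.42944049 - 0.01024144 = 7.41919905
  phi_hat_1 = [gamma(1) gamma(0) - gamma(1) gamma(2)] / det = [(0.1012)(2.7257) - (0.1012)(1.4055)] / 7.41919905 = 0.13360424 / 7.41919905 = 0.018
  phi_hat_2 = [gamma(0) gamma(2) - gamma(1)^2] / det = [(2.7257)(1.4055) - (0.1012)^2] / 7.41919905 = 3.82072991 / 7.41919905 = 0.515
So phi_hat = [0.0180, 0.5150].
Therefore phi_hat_2 = 0.5150.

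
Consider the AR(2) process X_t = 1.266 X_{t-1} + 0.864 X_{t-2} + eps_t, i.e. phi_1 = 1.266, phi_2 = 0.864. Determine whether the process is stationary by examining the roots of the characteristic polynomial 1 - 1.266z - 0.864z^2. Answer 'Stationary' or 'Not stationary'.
\text{Not stationary}

The AR(p) characteristic polynomial is P(z) = 1 - 1.266z - 0.864z^2.
Stationarity requires all roots to lie outside the unit circle, i.e. |z| > 1 for every root.
Set 1 + (-1.266) z + (-0.864) z^2 = 0, i.e. a z^2 + b z + c = 0 with a = -0.864, b = -1.266, c = 1.
Discriminant D = b^2 - 4ac = (-1.266)^2 - 4*(-0.864)*1 = 1.602756 - (-3.456) = 5.058756.
D >= 0, so the roots are real: z = (-b +/- sqrt(D)) / (2a) = (1.266 +/- 2.249168) / (-1.728).
  z_1 = (1.266 + 2.249168) / (-1.728) = -2.0342,   |z_1| = 2.0342.
  z_2 = (1.266 - 2.249168) / (-1.728) = 0.569,   |z_2| = 0.569.
Moduli of all roots: 2.0342, 0.5690.
All moduli strictly greater than 1? No.
Verdict: Not stationary.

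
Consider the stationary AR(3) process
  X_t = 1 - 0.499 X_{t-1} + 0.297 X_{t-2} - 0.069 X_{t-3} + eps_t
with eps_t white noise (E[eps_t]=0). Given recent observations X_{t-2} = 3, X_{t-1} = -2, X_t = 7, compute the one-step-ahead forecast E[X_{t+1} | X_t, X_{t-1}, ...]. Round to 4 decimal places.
E[X_{t+1} \mid \mathcal F_t] = -3.2940

For an AR(p) model X_t = c + sum_i phi_i X_{t-i} + eps_t, the
one-step-ahead conditional mean is
  E[X_{t+1} | X_t, ...] = c + sum_i phi_i X_{t+1-i}.
Substitute known values:
  E[X_{t+1} | ...] = 1 + (-0.499) * (7) + (0.297) * (-2) + (-0.069) * (3)
                   = -3.2940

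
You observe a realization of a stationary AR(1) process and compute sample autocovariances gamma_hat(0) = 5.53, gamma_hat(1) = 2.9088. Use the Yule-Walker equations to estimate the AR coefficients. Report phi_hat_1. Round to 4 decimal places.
\hat\phi_{1} = 0.5260

The Yule-Walker equations for an AR(p) process read, in matrix form,
  Gamma_p phi = r_p,   with   (Gamma_p)_{ij} = gamma(|i - j|),
                       (r_p)_i = gamma(i),   i,j = 1..p.
Substitute the sample gammas (Toeplitz matrix and right-hand side of size 1):
  Gamma_p = [[5.53]]
  r_p     = [2.9088]
With p = 1 this is the single equation gamma(0) phi_1 = gamma(1):
  phi_hat_1 = gamma(1) / gamma(0) = 2.9088 / 5.53 = 0.5260.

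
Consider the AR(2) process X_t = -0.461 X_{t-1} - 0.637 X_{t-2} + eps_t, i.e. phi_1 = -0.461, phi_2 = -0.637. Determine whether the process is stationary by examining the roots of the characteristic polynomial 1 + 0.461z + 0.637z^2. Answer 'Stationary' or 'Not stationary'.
\text{Stationary}

The AR(p) characteristic polynomial is P(z) = 1 + 0.461z + 0.637z^2.
Stationarity requires all roots to lie outside the unit circle, i.e. |z| > 1 for every root.
Set 1 + (0.461) z + (0.637) z^2 = 0, i.e. a z^2 + b z + c = 0 with a = 0.637, b = 0.461, c = 1.
Discriminant D = b^2 - 4ac = (0.461)^2 - 4*(0.637)*1 = 0.212521 - (2.548) = -2.335479.
D < 0, so the roots are the complex-conjugate pair z = (-b +/- i sqrt(-D)) / (2a) = -0.3619 +/- 1.1996i.
For a conjugate pair |z|^2 = z * conj(z) = (product of roots) = c/a = 1/(0.637) = 1.569859, so |z| = sqrt(1.569859) = 1.2529 for both roots.
Moduli of all roots: 1.2529, 1.2529.
All moduli strictly greater than 1? Yes.
Verdict: Stationary.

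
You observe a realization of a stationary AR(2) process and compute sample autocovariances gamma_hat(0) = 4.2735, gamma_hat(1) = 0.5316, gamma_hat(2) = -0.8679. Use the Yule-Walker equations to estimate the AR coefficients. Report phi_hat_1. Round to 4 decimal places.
\hat\phi_{1} = 0.1520

The Yule-Walker equations for an AR(p) process read, in matrix form,
  Gamma_p phi = r_p,   with   (Gamma_p)_{ij} = gamma(|i - j|),
                       (r_p)_i = gamma(i),   i,j = 1..p.
Substitute the sample gammas (Toeplitz matrix and right-hand side of size 2):
  Gamma_p = [[4.2735, 0.5316], [0.5316, 4.2735]]
  r_p     = [0.5316, -0.8679]
Written out:
  4.2735 phi_1 + 0.5316 phi_2 = 0.5316
  0.5316 phi_1 + 4.2735 phi_2 = -0.8679
Solve by Cramer's rule:
  det = gamma(0)^2 - gamma(1)^2 = (4.2735)^2 - (0.5316)^2 = 18.26280225 - 0.28259856 = 17.98020369
  phi_hat_1 = [gamma(1) gamma(0) - gamma(1) gamma(2)] / det = [(0.5316)(4.2735) - (0.5316)(-0.8679)] / 17.98020369 = 2.73316824 / 17.98020369 = 0.152
  phi_hat_2 = [gamma(0) gamma(2) - gamma(1)^2] / det = [(4.2735)(-0.8679) - (0.5316)^2] / 17.98020369 = -3.99156921 / 17.98020369 = -0.222
So phi_hat = [0.1520, -0.2220].
Therefore phi_hat_1 = 0.1520.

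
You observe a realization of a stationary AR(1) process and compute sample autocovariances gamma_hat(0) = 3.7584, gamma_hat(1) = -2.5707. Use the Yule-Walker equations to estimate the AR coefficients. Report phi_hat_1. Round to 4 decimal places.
\hat\phi_{1} = -0.6840

The Yule-Walker equations for an AR(p) process read, in matrix form,
  Gamma_p phi = r_p,   with   (Gamma_p)_{ij} = gamma(|i - j|),
                       (r_p)_i = gamma(i),   i,j = 1..p.
Substitute the sample gammas (Toeplitz matrix and right-hand side of size 1):
  Gamma_p = [[3.7584]]
  r_p     = [-2.5707]
With p = 1 this is the single equation gamma(0) phi_1 = gamma(1):
  phi_hat_1 = gamma(1) / gamma(0) = -2.5707 / 3.7584 = -0.6840.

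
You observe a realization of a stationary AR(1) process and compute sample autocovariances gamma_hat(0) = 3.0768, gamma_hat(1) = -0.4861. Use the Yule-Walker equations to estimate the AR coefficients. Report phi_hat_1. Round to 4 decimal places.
\hat\phi_{1} = -0.1580

The Yule-Walker equations for an AR(p) process read, in matrix form,
  Gamma_p phi = r_p,   with   (Gamma_p)_{ij} = gamma(|i - j|),
                       (r_p)_i = gamma(i),   i,j = 1..p.
Substitute the sample gammas (Toeplitz matrix and right-hand side of size 1):
  Gamma_p = [[3.0768]]
  r_p     = [-0.4861]
With p = 1 this is the single equation gamma(0) phi_1 = gamma(1):
  phi_hat_1 = gamma(1) / gamma(0) = -0.4861 / 3.0768 = -0.1580.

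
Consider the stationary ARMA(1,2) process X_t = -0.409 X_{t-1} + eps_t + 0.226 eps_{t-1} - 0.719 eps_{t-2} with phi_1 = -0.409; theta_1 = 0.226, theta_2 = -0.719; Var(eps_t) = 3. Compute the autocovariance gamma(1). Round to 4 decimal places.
\gamma(1) = -0.8068

Multiply the model equation by X_{t-k} and take expectations. With theta_0 = psi_0 = 1 and psi_j the MA(infinity) weights, this gives
  gamma(k) - sum_i phi_i gamma(k-i) = c_k,
  c_k = sigma^2 * sum_{j=k..q} theta_j psi_{j-k}   (c_k = 0 for k > q),
using gamma(-m) = gamma(m).
psi-weights needed (psi_j = theta_j + sum_i phi_i psi_{j-i}):
  psi_1 = theta_1 + phi_1 = 0.226 + (-0.409) = -0.183
  psi_2 = theta_2 + phi_1 psi_1 = -0.719 + (-0.409)(-0.183) = -0.644153
Right-hand sides:
  c_0 = sigma^2 (1 + theta_1 psi_1 + theta_2 psi_2) = 3 * (1 + (0.226)(-0.183) + (-0.719)(-0.644153)) = 3 * 1.421788 = 4.265364
  c_1 = sigma^2 (theta_1 + theta_2 psi_1) = 3 * (0.226 + (-0.719)(-0.183)) = 1.072731
  c_2 = sigma^2 theta_2 = 3 * (-0.719) = -2.157
Equations for k = 0 and k = 1 (AR order 1):
  gamma(0) = phi_1 gamma(1) + c_0
  gamma(1) = phi_1 gamma(0) + c_1
Substituting the second into the first: gamma(0) (1 - phi_1^2) = c_0 + phi_1 c_1, so
  gamma(0) = (c_0 + phi_1 c_1) / (1 - phi_1^2) = (4.265364 + (-0.409)(1.072731)) / (1 - (-0.409)^2) = 3.826617 / 0.832719 = 4.595328.
  gamma(1) = phi_1 gamma(0) + c_1 = (-0.409)(4.595328) + (1.072731) = -0.806758.
Therefore gamma(1) = -0.8068 (to 4 decimal places).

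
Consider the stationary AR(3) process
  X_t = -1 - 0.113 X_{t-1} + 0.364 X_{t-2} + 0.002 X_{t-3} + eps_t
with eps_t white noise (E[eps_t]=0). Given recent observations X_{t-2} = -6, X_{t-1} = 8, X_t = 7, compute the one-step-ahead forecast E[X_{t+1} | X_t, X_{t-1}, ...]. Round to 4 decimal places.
E[X_{t+1} \mid \mathcal F_t] = 1.1090

For an AR(p) model X_t = c + sum_i phi_i X_{t-i} + eps_t, the
one-step-ahead conditional mean is
  E[X_{t+1} | X_t, ...] = c + sum_i phi_i X_{t+1-i}.
Substitute known values:
  E[X_{t+1} | ...] = -1 + (-0.113) * (7) + (0.364) * (8) + (0.002) * (-6)
                   = 1.1090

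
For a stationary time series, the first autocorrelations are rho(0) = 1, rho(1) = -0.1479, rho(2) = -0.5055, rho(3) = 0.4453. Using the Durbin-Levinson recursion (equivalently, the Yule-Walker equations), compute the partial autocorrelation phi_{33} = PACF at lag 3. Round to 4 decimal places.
\phi_{33} = 0.3610

The PACF at lag k is phi_{kk}, the last component of the solution
to the Yule-Walker system G_k phi = r_k where
  (G_k)_{ij} = rho(|i - j|), (r_k)_i = rho(i), i,j = 1..k.
Equivalently, Durbin-Levinson gives phi_{kk} iteratively:
  phi_{11} = rho(1)
  phi_{kk} = [rho(k) - sum_{j=1..k-1} phi_{k-1,j} rho(k-j)]
            / [1 - sum_{j=1..k-1} phi_{k-1,j} rho(j)],
  phi_{k,j} = phi_{k-1,j} - phi_{kk} phi_{k-1,k-j},  j = 1..k-1.
Step k = 1:
  phi_11 = rho(1) = -0.1479.
Step k = 2:
  phi_22 = [rho(2) - phi_11 rho(1)] / [1 - phi_11 rho(1)] = [-0.5055 - (-0.1479)(-0.1479)] / [1 - (-0.1479)(-0.1479)]
         = -0.52737441 / 0.97812559 = -0.539168.
  Update: phi_21 = phi_11 - phi_22 phi_11 = -0.1479 - (-0.539168)(-0.1479) = -0.227643.
Step k = 3:
  phi_33 = [rho(3) - phi_21 rho(2) - phi_22 rho(1)] / [1 - phi_21 rho(1) - phi_22 rho(2)]
    numerator   = 0.4453 - (-0.227643)(-0.5055) - (-0.539168)(-0.1479) = 0.25048345
    denominator = 1 - (-0.227643)(-0.1479) - (-0.539168)(-0.5055) = 0.69378197
  phi_33 = 0.25048345 / 0.69378197 = 0.361.
Therefore phi_{33} = 0.3610.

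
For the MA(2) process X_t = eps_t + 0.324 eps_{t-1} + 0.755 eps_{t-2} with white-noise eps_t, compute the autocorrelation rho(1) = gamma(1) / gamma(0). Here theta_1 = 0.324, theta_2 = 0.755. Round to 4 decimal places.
\rho(1) = 0.3395

For an MA(q) process with theta_0 = 1, the autocovariance is
  gamma(k) = sigma^2 * sum_{i=0..q-k} theta_i * theta_{i+k},
and rho(k) = gamma(k) / gamma(0). Sigma^2 cancels.
  numerator   = (1)*(0.324) + (0.324)*(0.755) = 0.56862.
  denominator = (1)^2 + (0.324)^2 + (0.755)^2 = 1.675001.
  rho(1) = 0.56862 / 1.675001 = 0.3395.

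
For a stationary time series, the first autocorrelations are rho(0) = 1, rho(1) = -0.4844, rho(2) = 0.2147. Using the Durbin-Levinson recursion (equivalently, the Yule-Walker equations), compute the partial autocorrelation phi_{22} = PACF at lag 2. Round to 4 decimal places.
\phi_{22} = -0.0261

The PACF at lag k is phi_{kk}, the last component of the solution
to the Yule-Walker system G_k phi = r_k where
  (G_k)_{ij} = rho(|i - j|), (r_k)_i = rho(i), i,j = 1..k.
Equivalently, Durbin-Levinson gives phi_{kk} iteratively:
  phi_{11} = rho(1)
  phi_{kk} = [rho(k) - sum_{j=1..k-1} phi_{k-1,j} rho(k-j)]
            / [1 - sum_{j=1..k-1} phi_{k-1,j} rho(j)],
  phi_{k,j} = phi_{k-1,j} - phi_{kk} phi_{k-1,k-j},  j = 1..k-1.
Step k = 1:
  phi_11 = rho(1) = -0.4844.
Step k = 2:
  phi_22 = [rho(2) - phi_11 rho(1)] / [1 - phi_11 rho(1)] = [0.2147 - (-0.4844)(-0.4844)] / [1 - (-0.4844)(-0.4844)]
         = -0.01994336 / 0.76535664 = -0.0261.
Therefore phi_{22} = -0.0261.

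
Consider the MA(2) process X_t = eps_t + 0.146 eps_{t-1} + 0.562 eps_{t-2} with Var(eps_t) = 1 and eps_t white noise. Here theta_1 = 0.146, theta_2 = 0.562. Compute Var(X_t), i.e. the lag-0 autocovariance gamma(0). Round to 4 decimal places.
\gamma(0) = 1.3372

For an MA(q) process X_t = eps_t + sum_i theta_i eps_{t-i} with
Var(eps_t) = sigma^2, the variance is
  gamma(0) = sigma^2 * (1 + sum_i theta_i^2).
  sum_i theta_i^2 = (0.146)^2 + (0.562)^2 = 0.021316 + 0.315844 = 0.33716.
  gamma(0) = 1 * (1 + 0.33716) = 1 * 1.33716 = 1.33716, which rounds to 1.3372.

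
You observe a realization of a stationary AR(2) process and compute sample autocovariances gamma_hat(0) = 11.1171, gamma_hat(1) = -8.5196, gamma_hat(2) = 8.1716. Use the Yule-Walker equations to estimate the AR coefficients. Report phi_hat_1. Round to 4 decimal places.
\hat\phi_{1} = -0.4920

The Yule-Walker equations for an AR(p) process read, in matrix form,
  Gamma_p phi = r_p,   with   (Gamma_p)_{ij} = gamma(|i - j|),
                       (r_p)_i = gamma(i),   i,j = 1..p.
Substitute the sample gammas (Toeplitz matrix and right-hand side of size 2):
  Gamma_p = [[11.1171, -8.5196], [-8.5196, 11.1171]]
  r_p     = [-8.5196, 8.1716]
Written out:
  11.1171 phi_1 - 8.5196 phi_2 = -8.5196
  -8.5196 phi_1 + 11.1171 phi_2 = 8.1716
Solve by Cramer's rule:
  det = gamma(0)^2 - gamma(1)^2 = (11.1171)^2 - (-8.5196)^2 = 123.58991241 - 72.58358416 = 51.00632825
  phi_hat_1 = [gamma(1) gamma(0) - gamma(1) gamma(2)] / det = [(-8.5196)(11.1171) - (-8.5196)(8.1716)] / 51.00632825 = -25.0944818 / 51.00632825 = -0.492
  phi_hat_2 = [gamma(0) gamma(2) - gamma(1)^2] / det = [(11.1171)(8.1716) - (-8.5196)^2] / 51.00632825 = 18.2609102 / 51.00632825 = 0.358
So phi_hat = [-0.4920, 0.3580].
Therefore phi_hat_1 = -0.4920.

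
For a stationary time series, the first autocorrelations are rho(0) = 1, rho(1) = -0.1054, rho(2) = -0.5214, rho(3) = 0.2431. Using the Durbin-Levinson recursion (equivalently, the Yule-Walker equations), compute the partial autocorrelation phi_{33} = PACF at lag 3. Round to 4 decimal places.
\phi_{33} = 0.1450

The PACF at lag k is phi_{kk}, the last component of the solution
to the Yule-Walker system G_k phi = r_k where
  (G_k)_{ij} = rho(|i - j|), (r_k)_i = rho(i), i,j = 1..k.
Equivalently, Durbin-Levinson gives phi_{kk} iteratively:
  phi_{11} = rho(1)
  phi_{kk} = [rho(k) - sum_{j=1..k-1} phi_{k-1,j} rho(k-j)]
            / [1 - sum_{j=1..k-1} phi_{k-1,j} rho(j)],
  phi_{k,j} = phi_{k-1,j} - phi_{kk} phi_{k-1,k-j},  j = 1..k-1.
Step k = 1:
  phi_11 = rho(1) = -0.1054.
Step k = 2:
  phi_22 = [rho(2) - phi_11 rho(1)] / [1 - phi_11 rho(1)] = [-0.5214 - (-0.1054)(-0.1054)] / [1 - (-0.1054)(-0.1054)]
         = -0.53250916 / 0.98889084 = -0.538491.
  Update: phi_21 = phi_11 - phi_22 phi_11 = -0.1054 - (-0.538491)(-0.1054) = -0.162157.
Step k = 3:
  phi_33 = [rho(3) - phi_21 rho(2) - phi_22 rho(1)] / [1 - phi_21 rho(1) - phi_22 rho(2)]
    numerator   = 0.2431 - (-0.162157)(-0.5214) - (-0.538491)(-0.1054) = 0.10179436
    denominator = 1 - (-0.162157)(-0.1054) - (-0.538491)(-0.5214) = 0.70213927
  phi_33 = 0.10179436 / 0.70213927 = 0.145.
Therefore phi_{33} = 0.1450.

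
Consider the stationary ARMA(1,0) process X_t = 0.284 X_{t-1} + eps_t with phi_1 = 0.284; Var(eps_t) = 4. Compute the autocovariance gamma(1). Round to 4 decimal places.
\gamma(1) = 1.2357

Multiply the model equation by X_{t-k} and take expectations. With theta_0 = psi_0 = 1 and psi_j the MA(infinity) weights, this gives
  gamma(k) - sum_i phi_i gamma(k-i) = c_k,
  c_k = sigma^2 * sum_{j=k..q} theta_j psi_{j-k}   (c_k = 0 for k > q),
using gamma(-m) = gamma(m).
Pure AR (q = 0): c_0 = sigma^2 = 4, c_k = 0 for k >= 1.
Equations for k = 0 and k = 1 (AR order 1):
  gamma(0) = phi_1 gamma(1) + c_0
  gamma(1) = phi_1 gamma(0) + c_1
Substituting the second into the first: gamma(0) (1 - phi_1^2) = c_0 + phi_1 c_1, so
  gamma(0) = c_0 / (1 - phi_1^2) = 4 / (1 - (0.284)^2) = 4 / 0.919344 = 4.350928.
  gamma(1) = phi_1 gamma(0) = (0.284)(4.350928) = 1.235664.
Therefore gamma(1) = 1.2357 (to 4 decimal places).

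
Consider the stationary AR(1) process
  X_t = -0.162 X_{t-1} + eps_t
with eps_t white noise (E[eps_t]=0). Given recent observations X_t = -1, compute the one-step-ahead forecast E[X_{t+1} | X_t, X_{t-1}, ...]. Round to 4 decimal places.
E[X_{t+1} \mid \mathcal F_t] = 0.1620

For an AR(p) model X_t = c + sum_i phi_i X_{t-i} + eps_t, the
one-step-ahead conditional mean is
  E[X_{t+1} | X_t, ...] = c + sum_i phi_i X_{t+1-i}.
Substitute known values:
  E[X_{t+1} | ...] = (-0.162) * (-1)
                   = 0.1620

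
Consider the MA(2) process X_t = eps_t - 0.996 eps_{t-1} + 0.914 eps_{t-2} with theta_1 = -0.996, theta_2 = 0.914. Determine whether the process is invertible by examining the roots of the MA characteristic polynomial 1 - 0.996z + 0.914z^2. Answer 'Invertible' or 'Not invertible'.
\text{Invertible}

The MA(q) characteristic polynomial is P(z) = 1 - 0.996z + 0.914z^2.
Invertibility requires all roots to lie outside the unit circle, i.e. |z| > 1 for every root.
Set 1 + (-0.996) z + (0.914) z^2 = 0, i.e. a z^2 + b z + c = 0 with a = 0.914, b = -0.996, c = 1.
Discriminant D = b^2 - 4ac = (-0.996)^2 - 4*(0.914)*1 = 0.992016 - (3.656) = -2.663984.
D < 0, so the roots are the complex-conjugate pair z = (-b +/- i sqrt(-D)) / (2a) = 0.5449 +/- 0.8929i.
For a conjugate pair |z|^2 = z * conj(z) = (product of roots) = c/a = 1/(0.914) = 1.094092, so |z| = sqrt(1.094092) = 1.046 for both roots.
Moduli of all roots: 1.0460, 1.0460.
All moduli strictly greater than 1? Yes.
Verdict: Invertible.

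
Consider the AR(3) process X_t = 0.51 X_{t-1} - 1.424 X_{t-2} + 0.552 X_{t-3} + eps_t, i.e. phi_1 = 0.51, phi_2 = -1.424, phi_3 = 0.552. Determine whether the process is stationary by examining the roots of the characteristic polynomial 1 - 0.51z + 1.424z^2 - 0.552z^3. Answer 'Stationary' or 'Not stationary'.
\text{Not stationary}

The AR(p) characteristic polynomial is P(z) = 1 - 0.51z + 1.424z^2 - 0.552z^3.
Stationarity requires all roots to lie outside the unit circle, i.e. |z| > 1 for every root.
Degree 3: look for a simple real root z0 first, then factor out (1 - z/z0) and solve the remaining quadratic.
Testing z0 = 2.5: P(2.5) = 1 + (-0.51)(2.5) + (1.424)(2.5)^2 + (-0.552)(2.5)^3
  = 1 + (-1.275) + (8.9) + (-8.625) = 0.  So z_0 = 2.5 is a root, |z_0| = 2.5.
Divide out the factor (1 - 0.4 z) = (1 - z/z0) (since 1/z0 = 0.4):
  P(z) = (1 - 0.4 z)(1 + (-0.11) z + (1.38) z^2)
  [check: z-coef -0.11 - (0.4) = -0.51; z^2-coef 1.38 - (0.4)(-0.11) = 1.424; z^3-coef -(0.4)(1.38) = -0.552.]
Remaining roots from the quadratic factor 1 + (-0.11) z + (1.38) z^2:
  Set 1 + (-0.11) z + (1.38) z^2 = 0, i.e. a z^2 + b z + c = 0 with a = 1.38, b = -0.11, c = 1.
  Discriminant D = b^2 - 4ac = (-0.11)^2 - 4*(1.38)*1 = 0.0121 - (5.52) = -5.5079.
  D < 0, so the roots are the complex-conjugate pair z = (-b +/- i sqrt(-D)) / (2a) = 0.0399 +/- 0.8503i.
  For a conjugate pair |z|^2 = z * conj(z) = (product of roots) = c/a = 1/(1.38) = 0.724638, so |z| = sqrt(0.724638) = 0.8513 for both roots.
Moduli of all roots: 2.5000, 0.8513, 0.8513.
All moduli strictly greater than 1? No.
Verdict: Not stationary.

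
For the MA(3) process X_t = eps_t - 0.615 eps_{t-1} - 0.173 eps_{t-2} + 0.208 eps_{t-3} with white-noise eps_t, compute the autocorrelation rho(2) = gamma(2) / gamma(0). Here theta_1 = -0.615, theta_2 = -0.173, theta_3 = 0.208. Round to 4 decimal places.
\rho(2) = -0.2073

For an MA(q) process with theta_0 = 1, the autocovariance is
  gamma(k) = sigma^2 * sum_{i=0..q-k} theta_i * theta_{i+k},
and rho(k) = gamma(k) / gamma(0). Sigma^2 cancels.
  numerator   = (1)*(-0.173) + (-0.615)*(0.208) = -0.30092.
  denominator = (1)^2 + (-0.615)^2 + (-0.173)^2 + (0.208)^2 = 1.451418.
  rho(2) = -0.30092 / 1.451418 = -0.2073.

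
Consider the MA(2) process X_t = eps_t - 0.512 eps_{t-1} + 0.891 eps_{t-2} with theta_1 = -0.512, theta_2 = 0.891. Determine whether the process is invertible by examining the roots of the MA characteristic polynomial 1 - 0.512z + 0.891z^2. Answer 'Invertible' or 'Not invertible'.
\text{Invertible}

The MA(q) characteristic polynomial is P(z) = 1 - 0.512z + 0.891z^2.
Invertibility requires all roots to lie outside the unit circle, i.e. |z| > 1 for every root.
Set 1 + (-0.512) z + (0.891) z^2 = 0, i.e. a z^2 + b z + c = 0 with a = 0.891, b = -0.512, c = 1.
Discriminant D = b^2 - 4ac = (-0.512)^2 - 4*(0.891)*1 = 0.262144 - (3.564) = -3.301856.
D < 0, so the roots are the complex-conjugate pair z = (-b +/- i sqrt(-D)) / (2a) = 0.2873 +/- 1.0197i.
For a conjugate pair |z|^2 = z * conj(z) = (product of roots) = c/a = 1/(0.891) = 1.122334, so |z| = sqrt(1.122334) = 1.0594 for both roots.
Moduli of all roots: 1.0594, 1.0594.
All moduli strictly greater than 1? Yes.
Verdict: Invertible.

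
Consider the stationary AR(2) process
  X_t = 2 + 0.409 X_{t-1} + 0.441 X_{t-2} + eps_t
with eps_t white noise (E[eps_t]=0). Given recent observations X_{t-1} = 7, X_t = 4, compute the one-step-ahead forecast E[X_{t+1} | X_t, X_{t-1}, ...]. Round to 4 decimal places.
E[X_{t+1} \mid \mathcal F_t] = 6.7230

For an AR(p) model X_t = c + sum_i phi_i X_{t-i} + eps_t, the
one-step-ahead conditional mean is
  E[X_{t+1} | X_t, ...] = c + sum_i phi_i X_{t+1-i}.
Substitute known values:
  E[X_{t+1} | ...] = 2 + (0.409) * (4) + (0.441) * (7)
                   = 6.7230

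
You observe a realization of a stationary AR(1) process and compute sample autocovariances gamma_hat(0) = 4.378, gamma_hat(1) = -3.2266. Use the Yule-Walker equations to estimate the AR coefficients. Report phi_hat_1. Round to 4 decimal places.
\hat\phi_{1} = -0.7370

The Yule-Walker equations for an AR(p) process read, in matrix form,
  Gamma_p phi = r_p,   with   (Gamma_p)_{ij} = gamma(|i - j|),
                       (r_p)_i = gamma(i),   i,j = 1..p.
Substitute the sample gammas (Toeplitz matrix and right-hand side of size 1):
  Gamma_p = [[4.378]]
  r_p     = [-3.2266]
With p = 1 this is the single equation gamma(0) phi_1 = gamma(1):
  phi_hat_1 = gamma(1) / gamma(0) = -3.2266 / 4.378 = -0.7370.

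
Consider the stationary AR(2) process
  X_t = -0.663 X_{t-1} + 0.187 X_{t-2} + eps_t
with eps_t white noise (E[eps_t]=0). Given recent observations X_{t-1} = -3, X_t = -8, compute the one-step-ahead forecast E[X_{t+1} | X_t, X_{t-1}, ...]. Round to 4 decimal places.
E[X_{t+1} \mid \mathcal F_t] = 4.7430

For an AR(p) model X_t = c + sum_i phi_i X_{t-i} + eps_t, the
one-step-ahead conditional mean is
  E[X_{t+1} | X_t, ...] = c + sum_i phi_i X_{t+1-i}.
Substitute known values:
  E[X_{t+1} | ...] = (-0.663) * (-8) + (0.187) * (-3)
                   = 4.7430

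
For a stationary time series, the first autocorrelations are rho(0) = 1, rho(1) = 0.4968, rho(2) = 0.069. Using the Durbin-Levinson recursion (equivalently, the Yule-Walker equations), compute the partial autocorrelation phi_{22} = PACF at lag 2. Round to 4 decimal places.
\phi_{22} = -0.2361

The PACF at lag k is phi_{kk}, the last component of the solution
to the Yule-Walker system G_k phi = r_k where
  (G_k)_{ij} = rho(|i - j|), (r_k)_i = rho(i), i,j = 1..k.
Equivalently, Durbin-Levinson gives phi_{kk} iteratively:
  phi_{11} = rho(1)
  phi_{kk} = [rho(k) - sum_{j=1..k-1} phi_{k-1,j} rho(k-j)]
            / [1 - sum_{j=1..k-1} phi_{k-1,j} rho(j)],
  phi_{k,j} = phi_{k-1,j} - phi_{kk} phi_{k-1,k-j},  j = 1..k-1.
Step k = 1:
  phi_11 = rho(1) = 0.4968.
Step k = 2:
  phi_22 = [rho(2) - phi_11 rho(1)] / [1 - phi_11 rho(1)] = [0.069 - (0.4968)(0.4968)] / [1 - (0.4968)(0.4968)]
         = -0.17781024 / 0.75318976 = -0.2361.
Therefore phi_{22} = -0.2361.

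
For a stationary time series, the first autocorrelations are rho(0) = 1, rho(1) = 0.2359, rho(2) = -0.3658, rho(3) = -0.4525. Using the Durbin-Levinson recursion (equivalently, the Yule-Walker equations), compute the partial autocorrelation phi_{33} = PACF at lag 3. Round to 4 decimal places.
\phi_{33} = -0.2941

The PACF at lag k is phi_{kk}, the last component of the solution
to the Yule-Walker system G_k phi = r_k where
  (G_k)_{ij} = rho(|i - j|), (r_k)_i = rho(i), i,j = 1..k.
Equivalently, Durbin-Levinson gives phi_{kk} iteratively:
  phi_{11} = rho(1)
  phi_{kk} = [rho(k) - sum_{j=1..k-1} phi_{k-1,j} rho(k-j)]
            / [1 - sum_{j=1..k-1} phi_{k-1,j} rho(j)],
  phi_{k,j} = phi_{k-1,j} - phi_{kk} phi_{k-1,k-j},  j = 1..k-1.
Step k = 1:
  phi_11 = rho(1) = 0.2359.
Step k = 2:
  phi_22 = [rho(2) - phi_11 rho(1)] / [1 - phi_11 rho(1)] = [-0.3658 - (0.2359)(0.2359)] / [1 - (0.2359)(0.2359)]
         = -0.42144881 / 0.94435119 = -0.446284.
  Update: phi_21 = phi_11 - phi_22 phi_11 = 0.2359 - (-0.446284)(0.2359) = 0.341178.
Step k = 3:
  phi_33 = [rho(3) - phi_21 rho(2) - phi_22 rho(1)] / [1 - phi_21 rho(1) - phi_22 rho(2)]
    numerator   = -0.4525 - (0.341178)(-0.3658) - (-0.446284)(0.2359) = -0.22241855
    denominator = 1 - (0.341178)(0.2359) - (-0.446284)(-0.3658) = 0.75626534
  phi_33 = -0.22241855 / 0.75626534 = -0.2941.
Therefore phi_{33} = -0.2941.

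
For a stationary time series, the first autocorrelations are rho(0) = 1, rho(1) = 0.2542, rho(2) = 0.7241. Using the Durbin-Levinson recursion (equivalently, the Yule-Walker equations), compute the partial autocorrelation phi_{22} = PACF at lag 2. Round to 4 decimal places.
\phi_{22} = 0.7050

The PACF at lag k is phi_{kk}, the last component of the solution
to the Yule-Walker system G_k phi = r_k where
  (G_k)_{ij} = rho(|i - j|), (r_k)_i = rho(i), i,j = 1..k.
Equivalently, Durbin-Levinson gives phi_{kk} iteratively:
  phi_{11} = rho(1)
  phi_{kk} = [rho(k) - sum_{j=1..k-1} phi_{k-1,j} rho(k-j)]
            / [1 - sum_{j=1..k-1} phi_{k-1,j} rho(j)],
  phi_{k,j} = phi_{k-1,j} - phi_{kk} phi_{k-1,k-j},  j = 1..k-1.
Step k = 1:
  phi_11 = rho(1) = 0.2542.
Step k = 2:
  phi_22 = [rho(2) - phi_11 rho(1)] / [1 - phi_11 rho(1)] = [0.7241 - (0.2542)(0.2542)] / [1 - (0.2542)(0.2542)]
         = 0.65948236 / 0.93538236 = 0.705.
Therefore phi_{22} = 0.7050.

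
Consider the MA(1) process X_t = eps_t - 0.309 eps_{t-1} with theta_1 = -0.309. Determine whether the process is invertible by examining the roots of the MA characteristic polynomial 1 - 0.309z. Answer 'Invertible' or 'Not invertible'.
\text{Invertible}

The MA(q) characteristic polynomial is P(z) = 1 - 0.309z.
Invertibility requires all roots to lie outside the unit circle, i.e. |z| > 1 for every root.
This is linear in z: 1 + (-0.309) z = 0  =>  z = -1/(-0.309) = 3.236246,  |z| = 3.236246.
Moduli of all roots: 3.2362.
All moduli strictly greater than 1? Yes.
Verdict: Invertible.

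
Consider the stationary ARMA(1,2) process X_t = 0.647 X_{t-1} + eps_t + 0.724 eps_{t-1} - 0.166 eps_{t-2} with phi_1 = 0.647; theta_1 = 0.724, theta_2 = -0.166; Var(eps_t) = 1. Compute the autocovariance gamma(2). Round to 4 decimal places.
\gamma(2) = 1.7350

Multiply the model equation by X_{t-k} and take expectations. With theta_0 = psi_0 = 1 and psi_j the MA(infinity) weights, this gives
  gamma(k) - sum_i phi_i gamma(k-i) = c_k,
  c_k = sigma^2 * sum_{j=k..q} theta_j psi_{j-k}   (c_k = 0 for k > q),
using gamma(-m) = gamma(m).
psi-weights needed (psi_j = theta_j + sum_i phi_i psi_{j-i}):
  psi_1 = theta_1 + phi_1 = 0.724 + (0.647) = 1.371
  psi_2 = theta_2 + phi_1 psi_1 = -0.166 + (0.647)(1.371) = 0.721037
Right-hand sides:
  c_0 = sigma^2 (1 + theta_1 psi_1 + theta_2 psi_2) = 1 * (1 + (0.724)(1.371) + (-0.166)(0.721037)) = 1 * 1.872912 = 1.872912
  c_1 = sigma^2 (theta_1 + theta_2 psi_1) = 1 * (0.724 + (-0.166)(1.371)) = 0.496414
  c_2 = sigma^2 theta_2 = 1 * (-0.166) = -0.166
Equations for k = 0 and k = 1 (AR order 1):
  gamma(0) = phi_1 gamma(1) + c_0
  gamma(1) = phi_1 gamma(0) + c_1
Substituting the second into the first: gamma(0) (1 - phi_1^2) = c_0 + phi_1 c_1, so
  gamma(0) = (c_0 + phi_1 c_1) / (1 - phi_1^2) = (1.872912 + (0.647)(0.496414)) / (1 - (0.647)^2) = 2.194092 / 0.581391 = 3.773866.
  gamma(1) = phi_1 gamma(0) + c_1 = (0.647)(3.773866) + (0.496414) = 2.938105.
For k = 2: gamma(2) = phi_1 gamma(1) + c_2
  = (0.647)(2.938105) + (-0.166) = 1.734954.
Therefore gamma(2) = 1.7350 (to 4 decimal places).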